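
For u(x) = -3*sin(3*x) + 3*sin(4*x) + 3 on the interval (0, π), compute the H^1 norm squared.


||u||_{H^1(0,π)}^2 = -12 + 261*π/2

u'(x) = -9*cos(3*x) + 12*cos(4*x).
Expand u² and (u')² and integrate term by term on (0, π), using: for integers n ≥ 1, ∫_0^π sin²(nx) dx = ∫_0^π cos²(nx) dx = π/2; for n ≠ n', ∫_0^π sin(nx)sin(n'x) dx = ∫_0^π cos(nx)cos(n'x) dx = 0; and by product-to-sum, ∫_0^π sin(nx)cos(n'x) dx = ½∫_0^π [sin((n+n')x) + sin((n−n')x)] dx, which is 0 when n+n' is even and 2n/(n²−n'²) when n+n' is odd (it need not vanish on (0, π)). For the constant mode: ∫_0^π 1 dx = π, ∫_0^π cos(nx) dx = 0, ∫_0^π sin(nx) dx = (1−(−1)^n)/n.
  u² squared terms: (3)²·∫1 dx = 9·π = 9*π;  (-3)²·∫sin(3x)² dx = 9·π/2 = 9*π/2;  (3)²·∫sin(4x)² dx = 9·π/2 = 9*π/2.
  u² cross terms: 2·(3)·(-3)·∫1·sin(3x) dx = -18·(2/3) = -12;  2·(3)·(3)·∫1·sin(4x) dx = 18·(0) = 0;  2·(-3)·(3)·∫sin(3x)·sin(4x) dx = -18·(0) = 0.
  So ∫_0^π u² dx = 9*π + 9*π/2 + 9*π/2 − 12 + 0 + 0 = -12 + 18*π.
  (u')² squared terms: (-9)²·∫cos(3x)² dx = 81·π/2 = 81*π/2;  (12)²·∫cos(4x)² dx = 144·π/2 = 72*π.
  (u')² cross terms: 2·(-9)·(12)·∫cos(3x)·cos(4x) dx = -216·(0) = 0.
  So ∫_0^π (u')² dx = 81*π/2 + 72*π + 0 = 225*π/2.
||u||_{H^1}^2 = (-12 + 18*π) + (225*π/2) = -12 + 261*π/2.


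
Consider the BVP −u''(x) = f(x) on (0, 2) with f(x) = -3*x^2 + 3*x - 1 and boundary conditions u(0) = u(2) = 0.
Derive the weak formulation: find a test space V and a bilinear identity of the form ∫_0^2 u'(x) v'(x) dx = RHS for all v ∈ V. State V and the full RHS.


V = H^1_0(0, 2) (so v(0) = v(2) = 0); weak form: ∫_0^2 u'v' dx = ∫_0^2 (-3*x^2 + 3*x - 1) v dx for all v ∈ V.

Multiply both sides by a test function v and integrate from 0 to 2:
  ∫_0^2 −u''(x) v(x) dx = ∫_0^2 f(x) v(x) dx.
Integrate the LHS by parts once:
  ∫_0^2 −u'' v dx = −[u'(x) v(x)]_0^2 + ∫_0^2 u'(x) v'(x) dx.
Thus ∫_0^2 u'(x) v'(x) dx = ∫_0^2 f(x) v(x) dx + [u'(x) v(x)]_0^2.
Choose V so that boundary terms are either known or forced to vanish.
u is Dirichlet: u(0) = u(2) = 0. Let V = H^1_0(0, 2); then v(0) = v(2) = 0, and [u' v]_0^2 = 0.
Weak formulation: find u (satisfying any essential BC) such that ∫_0^2 u'(x) v'(x) dx = ∫_0^2 f v dx for all v ∈ V.
Substituting f(x) = -3*x^2 + 3*x - 1, the right-hand side is ∫_0^2 (-3*x^2 + 3*x - 1) v dx.


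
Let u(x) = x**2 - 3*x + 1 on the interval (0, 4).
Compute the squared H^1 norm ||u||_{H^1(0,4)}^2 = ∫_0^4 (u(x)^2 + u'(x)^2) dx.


||u||_{H^1}^2 = 184/5

The H^1 norm (squared) on an interval (0, L) is
  ||u||_{H^1}^2 = ∫_0^L u(x)^2 dx + ∫_0^L u'(x)^2 dx.
Compute u'(x) = 2*x - 3.
Then u(x)^2 = x**4 - 6*x**3 + 11*x**2 - 6*x + 1 and u'(x)^2 = 4*x**2 - 12*x + 9.
Integrate each monomial from 0 to 4 using ∫_0^4 c·x^n dx = c·4^(n+1)/(n+1):
  ∫_0^4 u(x)^2 dx = ∫_0^4 (x^4 - 6*x^3 + 11*x^2 - 6*x + 1) dx. Term by term:
    ∫_0^4 x^4 dx = 1024/5;  ∫_0^4 -6*x^3 dx = -384;  ∫_0^4 11*x^2 dx = 704/3;
    ∫_0^4 -6*x dx = -48;  ∫_0^4 1 dx = 4.
  Sum: 1024/5 − 384 + 704/3 − 48 + 4 = 172/15.
  ∫_0^4 u'(x)^2 dx = ∫_0^4 (4*x^2 - 12*x + 9) dx. Term by term:
    ∫_0^4 4*x^2 dx = 256/3;  ∫_0^4 -12*x dx = -96;  ∫_0^4 9 dx = 36.
  Sum: 256/3 − 96 + 36 = 76/3.
Adding: ||u||_{H^1}^2 = 172/15 + 76/3 = 184/5.


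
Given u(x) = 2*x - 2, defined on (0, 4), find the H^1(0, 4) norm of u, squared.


||u||_{H^1}^2 = 160/3

The H^1 norm (squared) on an interval (0, L) is
  ||u||_{H^1}^2 = ∫_0^L u(x)^2 dx + ∫_0^L u'(x)^2 dx.
Compute u'(x) = 2.
Then u(x)^2 = 4*x**2 - 8*x + 4 and u'(x)^2 = 4.
Integrate each monomial from 0 to 4 using ∫_0^4 c·x^n dx = c·4^(n+1)/(n+1):
  ∫_0^4 u(x)^2 dx = ∫_0^4 (4*x^2 - 8*x + 4) dx. Term by term:
    ∫_0^4 4*x^2 dx = 256/3;  ∫_0^4 -8*x dx = -64;  ∫_0^4 4 dx = 16.
  Sum: 256/3 − 64 + 16 = 112/3.
  ∫_0^4 u'(x)^2 dx = ∫_0^4 (4) dx. Term by term:
    ∫_0^4 4 dx = 16.
Adding: ||u||_{H^1}^2 = 112/3 + 16 = 160/3.


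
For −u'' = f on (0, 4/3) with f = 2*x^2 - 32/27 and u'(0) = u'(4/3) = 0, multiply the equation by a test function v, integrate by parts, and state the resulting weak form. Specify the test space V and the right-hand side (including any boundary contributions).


V = H^1(0, 4/3) (no boundary constraint on v; u is determined up to an additive constant); weak form: ∫_0^4/3 u'v' dx = ∫_0^4/3 (2*x^2 - 32/27) v dx for all v ∈ V.

Multiply both sides by a test function v and integrate from 0 to 4/3:
  ∫_0^4/3 −u''(x) v(x) dx = ∫_0^4/3 f(x) v(x) dx.
Integrate the LHS by parts once:
  ∫_0^4/3 −u'' v dx = −[u'(x) v(x)]_0^4/3 + ∫_0^4/3 u'(x) v'(x) dx.
Thus ∫_0^4/3 u'(x) v'(x) dx = ∫_0^4/3 f(x) v(x) dx + [u'(x) v(x)]_0^4/3.
Choose V so that boundary terms are either known or forced to vanish.
u has homogeneous Neumann: u'(0) = u'(4/3) = 0. So [u' v]_0^4/3 = 0·v(4/3) − 0·v(0) = 0 for any v; take V = H^1(0, 4/3).
Weak formulation: find u (satisfying any essential BC) such that ∫_0^4/3 u'(x) v'(x) dx = ∫_0^4/3 f v dx for all v ∈ V (homogeneous Neumann, so boundary terms vanish).
Substituting f(x) = 2*x^2 - 32/27, the right-hand side is ∫_0^4/3 (2*x^2 - 32/27) v dx.
Compatibility check (pure Neumann): taking v ≡ 1 ∈ V gives 0 = ∫_0^4/3 f dx + (0) − (0), i.e. ∫_0^4/3 f dx must equal u'(0) − u'(4/3) = 0. Indeed ∫_0^4/3 (2*x^2 - 32/27) dx = 0, so the data are compatible. The solution is then unique only up to an additive constant (fix it e.g. by requiring ∫_0^4/3 u dx = 0).


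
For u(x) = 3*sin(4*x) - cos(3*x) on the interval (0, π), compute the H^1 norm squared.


||u||_{H^1(0,π)}^2 = -480/7 + 163*π/2

u'(x) = 3*sin(3*x) + 12*cos(4*x).
Expand u² and (u')² and integrate term by term on (0, π), using: for integers n ≥ 1, ∫_0^π sin²(nx) dx = ∫_0^π cos²(nx) dx = π/2; for n ≠ n', ∫_0^π sin(nx)sin(n'x) dx = ∫_0^π cos(nx)cos(n'x) dx = 0; and by product-to-sum, ∫_0^π sin(nx)cos(n'x) dx = ½∫_0^π [sin((n+n')x) + sin((n−n')x)] dx, which is 0 when n+n' is even and 2n/(n²−n'²) when n+n' is odd (it need not vanish on (0, π)).
  u² squared terms: (-1)²·∫cos(3x)² dx = 1·π/2 = π/2;  (3)²·∫sin(4x)² dx = 9·π/2 = 9*π/2.
  u² cross terms: 2·(-1)·(3)·∫cos(3x)·sin(4x) dx = -6·(8/7) = -48/7.
  So ∫_0^π u² dx = π/2 + 9*π/2 − 48/7 = -48/7 + 5*π.
  (u')² squared terms: (3)²·∫sin(3x)² dx = 9·π/2 = 9*π/2;  (12)²·∫cos(4x)² dx = 144·π/2 = 72*π.
  (u')² cross terms: 2·(3)·(12)·∫sin(3x)·cos(4x) dx = 72·(-6/7) = -432/7.
  So ∫_0^π (u')² dx = 9*π/2 + 72*π − 432/7 = -432/7 + 153*π/2.
||u||_{H^1}^2 = (-48/7 + 5*π) + (-432/7 + 153*π/2) = -480/7 + 163*π/2.


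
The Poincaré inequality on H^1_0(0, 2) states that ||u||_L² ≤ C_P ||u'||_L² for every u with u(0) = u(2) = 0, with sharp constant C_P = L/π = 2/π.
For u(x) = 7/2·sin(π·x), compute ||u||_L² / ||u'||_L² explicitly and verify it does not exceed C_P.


||u||_L² / ||u'||_L² = 1/π < C_P = 2/π.

u(x) = 7/2·sin(π·x), so u'(x) = 7*π*cos(π*x)/2.
Writing u(x) = A·sin(kπx/L) with A = 7/2 and k = 2, use ∫_0^L sin²(kπx/L) dx = L/2 and ∫_0^L cos²(kπx/L) dx = L/2.
u² = 49/4·sin²(π·x) and (u')² = 49*π^2/4·cos²(π·x), and each of sin², cos² integrates to L/2 = 1 over (0, 2).
∫_0^2 u² dx = 49/4, so ||u||_L² = 7/2.
∫_0^2 (u')² dx = 49*π^2/4, so ||u'||_L² = 7*π/2.
Ratio ||u||_L² / ||u'||_L² = 1/π.
Sharp Poincaré constant on H^1_0(0, 2) is C_P = L/π = 2/π, achieved by sin(π/2·x).
This is the k = 2 harmonic; the ratio L/(kπ) is strictly less than C_P = L/π, consistent with the sharp inequality ||u||_L² ≤ C_P ||u'||_L².


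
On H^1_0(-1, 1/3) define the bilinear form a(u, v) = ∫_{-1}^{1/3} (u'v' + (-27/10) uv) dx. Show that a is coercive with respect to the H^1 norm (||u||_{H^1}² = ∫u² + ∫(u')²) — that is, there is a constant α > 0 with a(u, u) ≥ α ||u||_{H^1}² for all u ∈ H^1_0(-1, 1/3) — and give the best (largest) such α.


α = 9*(-24 + 5*π^2)/(5*(16 + 9*π^2))

Coercivity of a(·,·) on H^1_0(-1, 1/3) means a(u, u) ≥ α ||u||_{H^1}² for every u ∈ H^1_0.
The interval has length L = 4/3, and Poincaré/coercivity depend only on L. Here a(u, u) = ∫(u')² + (-27/10)·∫u².
Here c = -27/10 < 0 with |c| < (π/L)² = 9*π^2/16, so coercivity still holds. The condition a(u,u) ≥ α||u||_{H^1}² reads (1−α)∫(u')² ≥ (α−c)∫u². Any admissible α is ≤ 1 (rapidly oscillating u have ∫u²/∫(u')² → 0), and α = 1 would force 0 ≥ (1−c)∫u², impossible since c < 1; so 1−α > 0. By the sharp Poincaré inequality on H^1_0 of an interval of length L, ∫(u')² ≥ (π/L)²∫u² with equality for the first sine mode sin(π(x−x₀)/L) (x₀ the left endpoint), so the inequality holds for all u iff (1−α)(π/L)² ≥ α − c, i.e. α ≤ ((π/L)² + c)/((π/L)² + 1) = (1 + c(L/π)²)/(1 + (L/π)²). (Direct route, valid since c ≤ 0: Poincaré gives c∫u² ≥ c(L/π)²∫(u')², so a(u,u) ≥ (1 + c(L/π)²)∫(u')², while ||u||_{H^1}² ≤ (1 + (L/π)²)∫(u')²; dividing yields the same α.) With (π/L)² = 9*π^2/16 and c = -27/10, the largest admissible constant is α = ((π/L)² + c)/((π/L)² + 1).
Simplifying, α = 9*(-24 + 5*π^2)/(5*(16 + 9*π^2)).


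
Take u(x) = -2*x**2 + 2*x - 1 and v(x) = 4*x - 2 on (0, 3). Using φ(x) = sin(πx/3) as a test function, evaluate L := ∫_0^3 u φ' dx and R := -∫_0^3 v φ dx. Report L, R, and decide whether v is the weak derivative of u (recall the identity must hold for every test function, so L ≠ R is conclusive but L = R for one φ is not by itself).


LHS = 24/π, RHS = -24/π. No, v is not the weak derivative of u.

u(x) = -2*x**2 + 2*x - 1, classical derivative u'(x) = 2 - 4*x.
φ(x) = sin(πx/3), so φ'(x) = π*cos(π*x/3)/3.
Note φ(0) = φ(3) = 0, so the boundary term u·φ vanishes.
LHS = ∫_0^3 u(x) φ'(x) dx = ∫_0^3 (-2*π*x^2*cos(π*x/3)/3 + 2*π*x*cos(π*x/3)/3 - π*cos(π*x/3)/3) dx. Term by term:
  ∫_0^3 -π*cos(π*x/3)/3 dx = 0;  ∫_0^3 -2*π*x^2*cos(π*x/3)/3 dx = 36/π;  ∫_0^3 2*π*x*cos(π*x/3)/3 dx = -12/π.
Sum: 0 + 36/π − 12/π = 24/π.
So LHS = 24/π.
∫_0^3 v(x) φ(x) dx = ∫_0^3 (4*x*sin(π*x/3) - 2*sin(π*x/3)) dx. Term by term:
  ∫_0^3 -2*sin(π*x/3) dx = -12/π;  ∫_0^3 4*x*sin(π*x/3) dx = 36/π.
Sum: -12/π + 36/π = 24/π.
So RHS = -∫_0^3 v(x) φ(x) dx = -24/π.
LHS − RHS = 48/π ≠ 0, so the identity fails.
(For a valid weak derivative the identity must hold for EVERY test function, in particular this one. The failure shows v is NOT the weak derivative of u.)
Correct weak derivative would be u'(x) = 2 - 4*x.


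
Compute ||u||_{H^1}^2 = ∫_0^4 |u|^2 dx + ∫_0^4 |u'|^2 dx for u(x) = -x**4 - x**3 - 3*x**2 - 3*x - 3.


||u||_{H^1}^2 = 46463336/315

The H^1 norm (squared) on an interval (0, L) is
  ||u||_{H^1}^2 = ∫_0^L u(x)^2 dx + ∫_0^L u'(x)^2 dx.
Compute u'(x) = -4*x**3 - 3*x**2 - 6*x - 3.
Then u(x)^2 = x**8 + 2*x**7 + 7*x**6 + 12*x**5 + 21*x**4 + 24*x**3 + 27*x**2 + 18*x + 9 and u'(x)^2 = 16*x**6 + 24*x**5 + 57*x**4 + 60*x**3 + 54*x**2 + 36*x + 9.
Integrate each monomial from 0 to 4 using ∫_0^4 c·x^n dx = c·4^(n+1)/(n+1):
  ∫_0^4 u(x)^2 dx = ∫_0^4 (x^8 + 2*x^7 + 7*x^6 + 12*x^5 + 21*x^4 + 24*x^3 + 27*x^2 + 18*x + 9) dx. Term by term:
    ∫_0^4 x^8 dx = 262144/9;  ∫_0^4 2*x^7 dx = 16384;  ∫_0^4 7*x^6 dx = 16384;
    ∫_0^4 12*x^5 dx = 8192;  ∫_0^4 21*x^4 dx = 21504/5;  ∫_0^4 24*x^3 dx = 1536;
    ∫_0^4 27*x^2 dx = 576;  ∫_0^4 18*x dx = 144;  ∫_0^4 9 dx = 36.
  Sum: 262144/9 + 16384 + 16384 + 8192 + 21504/5 + 1536 + 576 + 144 + 36 = 3450596/45.
  ∫_0^4 u'(x)^2 dx = ∫_0^4 (16*x^6 + 24*x^5 + 57*x^4 + 60*x^3 + 54*x^2 + 36*x + 9) dx. Term by term:
    ∫_0^4 16*x^6 dx = 262144/7;  ∫_0^4 24*x^5 dx = 16384;  ∫_0^4 57*x^4 dx = 58368/5;
    ∫_0^4 60*x^3 dx = 3840;  ∫_0^4 54*x^2 dx = 1152;  ∫_0^4 36*x dx = 288;
    ∫_0^4 9 dx = 36.
  Sum: 262144/7 + 16384 + 58368/5 + 3840 + 1152 + 288 + 36 = 2478796/35.
Adding: ||u||_{H^1}^2 = 3450596/45 + 2478796/35 = 46463336/315.


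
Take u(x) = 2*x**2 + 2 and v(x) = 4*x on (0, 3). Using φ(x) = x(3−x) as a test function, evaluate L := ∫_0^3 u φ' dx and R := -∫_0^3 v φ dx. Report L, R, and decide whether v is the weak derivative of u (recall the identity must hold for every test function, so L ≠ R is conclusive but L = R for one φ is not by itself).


LHS = -27, RHS = -27. Yes, v = u' weakly.

u(x) = 2*x**2 + 2, classical derivative u'(x) = 4*x.
φ(x) = x(3−x), so φ'(x) = 3 - 2*x.
Note φ(0) = φ(3) = 0, so the boundary term u·φ vanishes.
LHS = ∫_0^3 u(x) φ'(x) dx = ∫_0^3 (-4*x^3 + 6*x^2 - 4*x + 6) dx. Term by term:
  ∫_0^3 -4*x^3 dx = -81;  ∫_0^3 6*x^2 dx = 54;  ∫_0^3 -4*x dx = -18;
  ∫_0^3 6 dx = 18.
Sum: -81 + 54 − 18 + 18 = -27.
So LHS = -27.
∫_0^3 v(x) φ(x) dx = ∫_0^3 (-4*x^3 + 12*x^2) dx. Term by term:
  ∫_0^3 -4*x^3 dx = -81;  ∫_0^3 12*x^2 dx = 108.
Sum: -81 + 108 = 27.
So RHS = -∫_0^3 v(x) φ(x) dx = -27.
LHS = RHS, so the identity holds for this test φ.
Moreover u is smooth here and v(x) = u'(x) = 4*x pointwise, so the identity holds for every test function. Hence v is the weak derivative of u.


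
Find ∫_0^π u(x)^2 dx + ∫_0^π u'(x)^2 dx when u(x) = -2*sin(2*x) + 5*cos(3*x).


||u||_{H^1(0,π)}^2 = 160 + 135*π

u'(x) = -15*sin(3*x) - 4*cos(2*x).
Expand u² and (u')² and integrate term by term on (0, π), using: for integers n ≥ 1, ∫_0^π sin²(nx) dx = ∫_0^π cos²(nx) dx = π/2; for n ≠ n', ∫_0^π sin(nx)sin(n'x) dx = ∫_0^π cos(nx)cos(n'x) dx = 0; and by product-to-sum, ∫_0^π sin(nx)cos(n'x) dx = ½∫_0^π [sin((n+n')x) + sin((n−n')x)] dx, which is 0 when n+n' is even and 2n/(n²−n'²) when n+n' is odd (it need not vanish on (0, π)).
  u² squared terms: (-2)²·∫sin(2x)² dx = 4·π/2 = 2*π;  (5)²·∫cos(3x)² dx = 25·π/2 = 25*π/2.
  u² cross terms: 2·(-2)·(5)·∫sin(2x)·cos(3x) dx = -20·(-4/5) = 16.
  So ∫_0^π u² dx = 2*π + 25*π/2 + 16 = 16 + 29*π/2.
  (u')² squared terms: (-15)²·∫sin(3x)² dx = 225·π/2 = 225*π/2;  (-4)²·∫cos(2x)² dx = 16·π/2 = 8*π.
  (u')² cross terms: 2·(-15)·(-4)·∫sin(3x)·cos(2x) dx = 120·(6/5) = 144.
  So ∫_0^π (u')² dx = 225*π/2 + 8*π + 144 = 144 + 241*π/2.
||u||_{H^1}^2 = (16 + 29*π/2) + (144 + 241*π/2) = 160 + 135*π.


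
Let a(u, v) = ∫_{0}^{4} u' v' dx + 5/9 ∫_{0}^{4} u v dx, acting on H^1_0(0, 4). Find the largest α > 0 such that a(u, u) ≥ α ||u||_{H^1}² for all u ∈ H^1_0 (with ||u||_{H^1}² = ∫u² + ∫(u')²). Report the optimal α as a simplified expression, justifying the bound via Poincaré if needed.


α = (80/9 + π^2)/(π^2 + 16)

Coercivity of a(·,·) on H^1_0(0, 4) means a(u, u) ≥ α ||u||_{H^1}² for every u ∈ H^1_0.
The interval has length L = 4, and Poincaré/coercivity depend only on L. Here a(u, u) = ∫(u')² + (5/9)·∫u².
Here 0 < c = 5/9 < 1. The condition a(u,u) ≥ α||u||_{H^1}² reads (1−α)∫(u')² ≥ (α−c)∫u². Any admissible α is ≤ 1 (rapidly oscillating u have ∫u²/∫(u')² → 0), and α = 1 would force 0 ≥ (1−c)∫u², impossible since c < 1; so 1−α > 0. By the sharp Poincaré inequality on H^1_0 of an interval of length L, ∫(u')² ≥ (π/L)²∫u² with equality for the first sine mode sin(π(x−x₀)/L) (x₀ the left endpoint), so the inequality holds for all u iff (1−α)(π/L)² ≥ α − c, i.e. α ≤ ((π/L)² + c)/((π/L)² + 1) = (1 + c(L/π)²)/(1 + (L/π)²). With (π/L)² = π^2/16 and c = 5/9, the largest admissible constant is α = ((π/L)² + c)/((π/L)² + 1).
Simplifying, α = (80/9 + π^2)/(π^2 + 16).


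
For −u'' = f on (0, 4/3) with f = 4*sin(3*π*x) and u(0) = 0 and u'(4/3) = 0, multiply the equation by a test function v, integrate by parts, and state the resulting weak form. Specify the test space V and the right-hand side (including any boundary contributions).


V = {v ∈ H^1(0, 4/3) : v(0) = 0} (test functions vanish at x = 0 where u is specified); weak form: ∫_0^4/3 u'v' dx = ∫_0^4/3 (4*sin(3*π*x)) v dx for all v ∈ V.

Multiply both sides by a test function v and integrate from 0 to 4/3:
  ∫_0^4/3 −u''(x) v(x) dx = ∫_0^4/3 f(x) v(x) dx.
Integrate the LHS by parts once:
  ∫_0^4/3 −u'' v dx = −[u'(x) v(x)]_0^4/3 + ∫_0^4/3 u'(x) v'(x) dx.
Thus ∫_0^4/3 u'(x) v'(x) dx = ∫_0^4/3 f(x) v(x) dx + [u'(x) v(x)]_0^4/3.
Choose V so that boundary terms are either known or forced to vanish.
Mixed BC: u(0) = 0 (Dirichlet) and u'(4/3) = 0 (Neumann). Define V = {v ∈ H^1(0, 4/3) : v(0) = 0}. Then [u' v]_0^4/3 = u'(4/3)·v(4/3) − u'(0)·0 = 0.
Weak formulation: find u (satisfying any essential BC) such that ∫_0^4/3 u'(x) v'(x) dx = ∫_0^4/3 f v dx for all v ∈ V (Dirichlet at 0 absorbed into V; the Neumann datum at x = 4/3 is zero, so no boundary term remains).
Substituting f(x) = 4*sin(3*π*x), the right-hand side is ∫_0^4/3 (4*sin(3*π*x)) v dx.


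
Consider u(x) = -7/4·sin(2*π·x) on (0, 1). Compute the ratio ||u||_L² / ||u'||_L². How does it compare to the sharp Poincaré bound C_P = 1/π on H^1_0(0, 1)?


||u||_L² / ||u'||_L² = 1/(2*π) < C_P = 1/π.

u(x) = -7/4·sin(2*π·x), so u'(x) = -7*π*cos(2*π*x)/2.
Writing u(x) = A·sin(kπx/L) with A = -7/4 and k = 2, use ∫_0^L sin²(kπx/L) dx = L/2 and ∫_0^L cos²(kπx/L) dx = L/2.
u² = 49/16·sin²(2*π·x) and (u')² = 49*π^2/4·cos²(2*π·x), and each of sin², cos² integrates to L/2 = 1/2 over (0, 1).
∫_0^1 u² dx = 49/32, so ||u||_L² = 7*sqrt(2)/8.
∫_0^1 (u')² dx = 49*π^2/8, so ||u'||_L² = 7*sqrt(2)*π/4.
Ratio ||u||_L² / ||u'||_L² = 1/(2*π).
Sharp Poincaré constant on H^1_0(0, 1) is C_P = L/π = 1/π, achieved by sin(π·x).
This is the k = 2 harmonic; the ratio L/(kπ) is strictly less than C_P = L/π, consistent with the sharp inequality ||u||_L² ≤ C_P ||u'||_L².


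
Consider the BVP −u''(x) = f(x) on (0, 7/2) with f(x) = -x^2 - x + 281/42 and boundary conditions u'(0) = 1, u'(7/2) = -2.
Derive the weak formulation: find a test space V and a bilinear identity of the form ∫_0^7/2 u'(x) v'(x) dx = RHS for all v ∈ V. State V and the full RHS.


V = H^1(0, 7/2) (v unrestricted at boundary; u is determined up to an additive constant); weak form: ∫_0^7/2 u'v' dx = ∫_0^7/2 (-x^2 - x + 281/42) v dx − 2·v(7/2) − v(0) for all v ∈ V.

Multiply both sides by a test function v and integrate from 0 to 7/2:
  ∫_0^7/2 −u''(x) v(x) dx = ∫_0^7/2 f(x) v(x) dx.
Integrate the LHS by parts once:
  ∫_0^7/2 −u'' v dx = −[u'(x) v(x)]_0^7/2 + ∫_0^7/2 u'(x) v'(x) dx.
Thus ∫_0^7/2 u'(x) v'(x) dx = ∫_0^7/2 f(x) v(x) dx + [u'(x) v(x)]_0^7/2.
Choose V so that boundary terms are either known or forced to vanish.
u has inhomogeneous Neumann u'(0) = 1, u'(7/2) = -2. [u' v]_0^7/2 = (-2)·v(7/2) − (1)·v(0) = − 2·v(7/2) − v(0). Take V = H^1(0, 7/2); boundary term becomes part of RHS.
Weak formulation: find u (satisfying any essential BC) such that ∫_0^7/2 u'(x) v'(x) dx = ∫_0^7/2 f v dx − 2·v(7/2) − v(0) for all v ∈ V (Neumann data are natural BCs: they enter the RHS as boundary terms).
Substituting f(x) = -x^2 - x + 281/42, the right-hand side is ∫_0^7/2 (-x^2 - x + 281/42) v dx − 2·v(7/2) − v(0).
Compatibility check (pure Neumann): taking v ≡ 1 ∈ V gives 0 = ∫_0^7/2 f dx + (-2) − (1), i.e. ∫_0^7/2 f dx must equal u'(0) − u'(7/2) = 3. Indeed ∫_0^7/2 (-x^2 - x + 281/42) dx = 3, so the data are compatible. The solution is then unique only up to an additive constant (fix it e.g. by requiring ∫_0^7/2 u dx = 0).


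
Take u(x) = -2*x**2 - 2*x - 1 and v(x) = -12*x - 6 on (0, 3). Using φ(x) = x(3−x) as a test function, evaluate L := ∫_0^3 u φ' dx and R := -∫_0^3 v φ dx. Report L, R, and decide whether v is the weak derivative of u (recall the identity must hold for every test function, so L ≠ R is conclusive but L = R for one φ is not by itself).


LHS = 36, RHS = 108. No, v is not the weak derivative of u.

u(x) = -2*x**2 - 2*x - 1, classical derivative u'(x) = -4*x - 2.
φ(x) = x(3−x), so φ'(x) = 3 - 2*x.
Note φ(0) = φ(3) = 0, so the boundary term u·φ vanishes.
LHS = ∫_0^3 u(x) φ'(x) dx = ∫_0^3 (4*x^3 - 2*x^2 - 4*x - 3) dx. Term by term:
  ∫_0^3 4*x^3 dx = 81;  ∫_0^3 -2*x^2 dx = -18;  ∫_0^3 -4*x dx = -18;
  ∫_0^3 -3 dx = -9.
Sum: 81 − 18 − 18 − 9 = 36.
So LHS = 36.
∫_0^3 v(x) φ(x) dx = ∫_0^3 (12*x^3 - 30*x^2 - 18*x) dx. Term by term:
  ∫_0^3 12*x^3 dx = 243;  ∫_0^3 -30*x^2 dx = -270;  ∫_0^3 -18*x dx = -81.
Sum: 243 − 270 − 81 = -108.
So RHS = -∫_0^3 v(x) φ(x) dx = 108.
LHS − RHS = -72 ≠ 0, so the identity fails.
(For a valid weak derivative the identity must hold for EVERY test function, in particular this one. The failure shows v is NOT the weak derivative of u.)
Correct weak derivative would be u'(x) = -4*x - 2.


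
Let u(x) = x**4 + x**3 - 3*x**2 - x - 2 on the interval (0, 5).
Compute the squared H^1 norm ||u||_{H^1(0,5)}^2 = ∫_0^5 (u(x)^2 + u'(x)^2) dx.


||u||_{H^1}^2 = 113918825/252

The H^1 norm (squared) on an interval (0, L) is
  ||u||_{H^1}^2 = ∫_0^L u(x)^2 dx + ∫_0^L u'(x)^2 dx.
Compute u'(x) = 4*x**3 + 3*x**2 - 6*x - 1.
Then u(x)^2 = x**8 + 2*x**7 - 5*x**6 - 8*x**5 + 3*x**4 + 2*x**3 + 13*x**2 + 4*x + 4 and u'(x)^2 = 16*x**6 + 24*x**5 - 39*x**4 - 44*x**3 + 30*x**2 + 12*x + 1.
Integrate each monomial from 0 to 5 using ∫_0^5 c·x^n dx = c·5^(n+1)/(n+1):
  ∫_0^5 u(x)^2 dx = ∫_0^5 (x^8 + 2*x^7 - 5*x^6 - 8*x^5 + 3*x^4 + 2*x^3 + 13*x^2 + 4*x + 4) dx. Term by term:
    ∫_0^5 x^8 dx = 1953125/9;  ∫_0^5 2*x^7 dx = 390625/4;  ∫_0^5 -5*x^6 dx = -390625/7;
    ∫_0^5 -8*x^5 dx = -62500/3;  ∫_0^5 3*x^4 dx = 1875;  ∫_0^5 2*x^3 dx = 625/2;
    ∫_0^5 13*x^2 dx = 1625/3;  ∫_0^5 4*x dx = 50;  ∫_0^5 4 dx = 20.
  Sum: 1953125/9 + 390625/4 − 390625/7 − 62500/3 + 1875 + 625/2 + 1625/3 + 50 + 20 = 60689765/252.
  ∫_0^5 u'(x)^2 dx = ∫_0^5 (16*x^6 + 24*x^5 - 39*x^4 - 44*x^3 + 30*x^2 + 12*x + 1) dx. Term by term:
    ∫_0^5 16*x^6 dx = 1250000/7;  ∫_0^5 24*x^5 dx = 62500;  ∫_0^5 -39*x^4 dx = -24375;
    ∫_0^5 -44*x^3 dx = -6875;  ∫_0^5 30*x^2 dx = 1250;  ∫_0^5 12*x dx = 150;
    ∫_0^5 1 dx = 5.
  Sum: 1250000/7 + 62500 − 24375 − 6875 + 1250 + 150 + 5 = 1478585/7.
Adding: ||u||_{H^1}^2 = 60689765/252 + 1478585/7 = 113918825/252.


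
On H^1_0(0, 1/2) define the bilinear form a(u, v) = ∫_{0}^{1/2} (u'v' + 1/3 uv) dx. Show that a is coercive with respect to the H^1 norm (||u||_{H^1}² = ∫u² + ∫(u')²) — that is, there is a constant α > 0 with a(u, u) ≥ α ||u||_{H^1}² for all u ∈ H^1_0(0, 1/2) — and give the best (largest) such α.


α = (1 + 12*π^2)/(3*(1 + 4*π^2))

Coercivity of a(·,·) on H^1_0(0, 1/2) means a(u, u) ≥ α ||u||_{H^1}² for every u ∈ H^1_0.
The interval has length L = 1/2, and Poincaré/coercivity depend only on L. Here a(u, u) = ∫(u')² + (1/3)·∫u².
Here 0 < c = 1/3 < 1. The condition a(u,u) ≥ α||u||_{H^1}² reads (1−α)∫(u')² ≥ (α−c)∫u². Any admissible α is ≤ 1 (rapidly oscillating u have ∫u²/∫(u')² → 0), and α = 1 would force 0 ≥ (1−c)∫u², impossible since c < 1; so 1−α > 0. By the sharp Poincaré inequality on H^1_0 of an interval of length L, ∫(u')² ≥ (π/L)²∫u² with equality for the first sine mode sin(π(x−x₀)/L) (x₀ the left endpoint), so the inequality holds for all u iff (1−α)(π/L)² ≥ α − c, i.e. α ≤ ((π/L)² + c)/((π/L)² + 1) = (1 + c(L/π)²)/(1 + (L/π)²). With (π/L)² = 4*π^2 and c = 1/3, the largest admissible constant is α = ((π/L)² + c)/((π/L)² + 1).
Simplifying, α = (1 + 12*π^2)/(3*(1 + 4*π^2)).


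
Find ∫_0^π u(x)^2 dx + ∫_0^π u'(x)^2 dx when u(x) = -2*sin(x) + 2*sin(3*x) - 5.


||u||_{H^1(0,π)}^2 = 80/3 + 49*π

u'(x) = -2*cos(x) + 6*cos(3*x).
Expand u² and (u')² and integrate term by term on (0, π), using: for integers n ≥ 1, ∫_0^π sin²(nx) dx = ∫_0^π cos²(nx) dx = π/2; for n ≠ n', ∫_0^π sin(nx)sin(n'x) dx = ∫_0^π cos(nx)cos(n'x) dx = 0; and by product-to-sum, ∫_0^π sin(nx)cos(n'x) dx = ½∫_0^π [sin((n+n')x) + sin((n−n')x)] dx, which is 0 when n+n' is even and 2n/(n²−n'²) when n+n' is odd (it need not vanish on (0, π)). For the constant mode: ∫_0^π 1 dx = π, ∫_0^π cos(nx) dx = 0, ∫_0^π sin(nx) dx = (1−(−1)^n)/n.
  u² squared terms: (-5)²·∫1 dx = 25·π = 25*π;  (-2)²·∫sin(x)² dx = 4·π/2 = 2*π;  (2)²·∫sin(3x)² dx = 4·π/2 = 2*π.
  u² cross terms: 2·(-5)·(-2)·∫1·sin(x) dx = 20·(2) = 40;  2·(-5)·(2)·∫1·sin(3x) dx = -20·(2/3) = -40/3;  2·(-2)·(2)·∫sin(x)·sin(3x) dx = -8·(0) = 0.
  So ∫_0^π u² dx = 25*π + 2*π + 2*π + 40 − 40/3 + 0 = 80/3 + 29*π.
  (u')² squared terms: (-2)²·∫cos(x)² dx = 4·π/2 = 2*π;  (6)²·∫cos(3x)² dx = 36·π/2 = 18*π.
  (u')² cross terms: 2·(-2)·(6)·∫cos(x)·cos(3x) dx = -24·(0) = 0.
  So ∫_0^π (u')² dx = 2*π + 18*π + 0 = 20*π.
||u||_{H^1}^2 = (80/3 + 29*π) + (20*π) = 80/3 + 49*π.


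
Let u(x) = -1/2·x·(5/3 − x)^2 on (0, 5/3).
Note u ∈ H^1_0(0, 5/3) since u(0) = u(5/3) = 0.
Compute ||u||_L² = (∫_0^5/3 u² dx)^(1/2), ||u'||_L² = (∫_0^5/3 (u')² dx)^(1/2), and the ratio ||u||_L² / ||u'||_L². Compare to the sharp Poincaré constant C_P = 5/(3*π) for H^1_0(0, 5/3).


||u||_L² / ||u'||_L² = 5*sqrt(14)/42 < C_P = 5/(3*π).

u(x) = -1/2·x·(5/3 − x)^2, so u'(x) = (5 - 9*x)*(3*x - 5)/18.
u(x) = -1/2·x·(5/3 − x)^2 vanishes at x = 0 and x = 5/3, so u ∈ H^1_0(0, 5/3). Differentiate via the product rule and integrate the resulting polynomials term by term.
  ∫_0^5/3 u² dx = ∫_0^5/3 (x^6/4 - 5*x^5/3 + 25*x^4/6 - 125*x^3/27 + 625*x^2/324) dx. Term by term:
    ∫_0^5/3 x^6/4 dx = 78125/61236;  ∫_0^5/3 -5*x^5/3 dx = -78125/13122;  ∫_0^5/3 25*x^4/6 dx = 15625/1458;
    ∫_0^5/3 -125*x^3/27 dx = -78125/8748;  ∫_0^5/3 625*x^2/324 dx = 78125/26244.
  Sum: 78125/61236 − 78125/13122 + 15625/1458 − 78125/8748 + 78125/26244 = 15625/183708.
  ∫_0^5/3 (u')² dx = ∫_0^5/3 (9*x^4/4 - 10*x^3 + 275*x^2/18 - 250*x/27 + 625/324) dx. Term by term:
    ∫_0^5/3 9*x^4/4 dx = 625/108;  ∫_0^5/3 -10*x^3 dx = -3125/162;  ∫_0^5/3 275*x^2/18 dx = 34375/1458;
    ∫_0^5/3 -250*x/27 dx = -3125/243;  ∫_0^5/3 625/324 dx = 3125/972.
  Sum: 625/108 − 3125/162 + 34375/1458 − 3125/243 + 3125/972 = 625/1458.
∫_0^5/3 u² dx = 15625/183708, so ||u||_L² = 125*sqrt(7)/1134.
∫_0^5/3 (u')² dx = 625/1458, so ||u'||_L² = 25*sqrt(2)/54.
Ratio ||u||_L² / ||u'||_L² = 5*sqrt(14)/42.
Sharp Poincaré constant on H^1_0(0, 5/3) is C_P = L/π = 5/(3*π), achieved by sin(3*π/5·x).
A polynomial bump cannot attain the sharp Poincaré constant (only the first sine eigenfunction does), so the ratio is strictly less than C_P, consistent with ||u||_L² ≤ C_P ||u'||_L².


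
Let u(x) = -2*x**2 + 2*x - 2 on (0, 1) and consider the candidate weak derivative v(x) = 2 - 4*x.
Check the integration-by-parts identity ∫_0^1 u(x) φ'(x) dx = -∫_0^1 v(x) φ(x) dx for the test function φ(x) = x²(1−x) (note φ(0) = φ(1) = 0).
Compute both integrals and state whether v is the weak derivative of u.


LHS = 1/30, RHS = 1/30. Yes, v = u' weakly.

u(x) = -2*x**2 + 2*x - 2, classical derivative u'(x) = 2 - 4*x.
φ(x) = x²(1−x), so φ'(x) = x*(2 - 3*x).
Note φ(0) = φ(1) = 0, so the boundary term u·φ vanishes.
LHS = ∫_0^1 u(x) φ'(x) dx = ∫_0^1 (6*x^4 - 10*x^3 + 10*x^2 - 4*x) dx. Term by term:
  ∫_0^1 6*x^4 dx = 6/5;  ∫_0^1 -10*x^3 dx = -5/2;  ∫_0^1 10*x^2 dx = 10/3;
  ∫_0^1 -4*x dx = -2.
Sum: 6/5 − 5/2 + 10/3 − 2 = 1/30.
So LHS = 1/30.
∫_0^1 v(x) φ(x) dx = ∫_0^1 (4*x^4 - 6*x^3 + 2*x^2) dx. Term by term:
  ∫_0^1 4*x^4 dx = 4/5;  ∫_0^1 -6*x^3 dx = -3/2;  ∫_0^1 2*x^2 dx = 2/3.
Sum: 4/5 − 3/2 + 2/3 = -1/30.
So RHS = -∫_0^1 v(x) φ(x) dx = 1/30.
LHS = RHS, so the identity holds for this test φ.
Moreover u is smooth here and v(x) = u'(x) = 2 - 4*x pointwise, so the identity holds for every test function. Hence v is the weak derivative of u.


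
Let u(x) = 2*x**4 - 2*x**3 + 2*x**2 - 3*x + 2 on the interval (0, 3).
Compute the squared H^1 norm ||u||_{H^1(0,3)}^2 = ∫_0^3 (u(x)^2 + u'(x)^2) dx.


||u||_{H^1}^2 = 560454/35

The H^1 norm (squared) on an interval (0, L) is
  ||u||_{H^1}^2 = ∫_0^L u(x)^2 dx + ∫_0^L u'(x)^2 dx.
Compute u'(x) = 8*x**3 - 6*x**2 + 4*x - 3.
Then u(x)^2 = 4*x**8 - 8*x**7 + 12*x**6 - 20*x**5 + 24*x**4 - 20*x**3 + 17*x**2 - 12*x + 4 and u'(x)^2 = 64*x**6 - 96*x**5 + 100*x**4 - 96*x**3 + 52*x**2 - 24*x + 9.
Integrate each monomial from 0 to 3 using ∫_0^3 c·x^n dx = c·3^(n+1)/(n+1):
  ∫_0^3 u(x)^2 dx = ∫_0^3 (4*x^8 - 8*x^7 + 12*x^6 - 20*x^5 + 24*x^4 - 20*x^3 + 17*x^2 - 12*x + 4) dx. Term by term:
    ∫_0^3 4*x^8 dx = 8748;  ∫_0^3 -8*x^7 dx = -6561;  ∫_0^3 12*x^6 dx = 26244/7;
    ∫_0^3 -20*x^5 dx = -2430;  ∫_0^3 24*x^4 dx = 5832/5;  ∫_0^3 -20*x^3 dx = -405;
    ∫_0^3 17*x^2 dx = 153;  ∫_0^3 -12*x dx = -54;  ∫_0^3 4 dx = 12.
  Sum: 8748 − 6561 + 26244/7 − 2430 + 5832/5 − 405 + 153 − 54 + 12 = 153249/35.
  ∫_0^3 u'(x)^2 dx = ∫_0^3 (64*x^6 - 96*x^5 + 100*x^4 - 96*x^3 + 52*x^2 - 24*x + 9) dx. Term by term:
    ∫_0^3 64*x^6 dx = 139968/7;  ∫_0^3 -96*x^5 dx = -11664;  ∫_0^3 100*x^4 dx = 4860;
    ∫_0^3 -96*x^3 dx = -1944;  ∫_0^3 52*x^2 dx = 468;  ∫_0^3 -24*x dx = -108;
    ∫_0^3 9 dx = 27.
  Sum: 139968/7 − 11664 + 4860 − 1944 + 468 − 108 + 27 = 81441/7.
Adding: ||u||_{H^1}^2 = 153249/35 + 81441/7 = 560454/35.


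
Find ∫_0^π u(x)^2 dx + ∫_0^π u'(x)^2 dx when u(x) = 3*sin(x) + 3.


||u||_{H^1(0,π)}^2 = 36 + 18*π

u'(x) = 3*cos(x).
Expand u² and (u')² and integrate term by term on (0, π), using: for integers n ≥ 1, ∫_0^π sin²(nx) dx = ∫_0^π cos²(nx) dx = π/2; for n ≠ n', ∫_0^π sin(nx)sin(n'x) dx = ∫_0^π cos(nx)cos(n'x) dx = 0; and by product-to-sum, ∫_0^π sin(nx)cos(n'x) dx = ½∫_0^π [sin((n+n')x) + sin((n−n')x)] dx, which is 0 when n+n' is even and 2n/(n²−n'²) when n+n' is odd (it need not vanish on (0, π)). For the constant mode: ∫_0^π 1 dx = π, ∫_0^π cos(nx) dx = 0, ∫_0^π sin(nx) dx = (1−(−1)^n)/n.
  u² squared terms: (3)²·∫1 dx = 9·π = 9*π;  (3)²·∫sin(x)² dx = 9·π/2 = 9*π/2.
  u² cross terms: 2·(3)·(3)·∫1·sin(x) dx = 18·(2) = 36.
  So ∫_0^π u² dx = 9*π + 9*π/2 + 36 = 36 + 27*π/2.
  (u')² squared terms: (3)²·∫cos(x)² dx = 9·π/2 = 9*π/2.
  So ∫_0^π (u')² dx = 9*π/2.
||u||_{H^1}^2 = (36 + 27*π/2) + (9*π/2) = 36 + 18*π.


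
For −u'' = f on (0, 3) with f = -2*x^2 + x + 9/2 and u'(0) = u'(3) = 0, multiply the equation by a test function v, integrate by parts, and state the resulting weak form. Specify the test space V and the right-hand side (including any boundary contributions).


V = H^1(0, 3) (no boundary constraint on v; u is determined up to an additive constant); weak form: ∫_0^3 u'v' dx = ∫_0^3 (-2*x^2 + x + 9/2) v dx for all v ∈ V.

Multiply both sides by a test function v and integrate from 0 to 3:
  ∫_0^3 −u''(x) v(x) dx = ∫_0^3 f(x) v(x) dx.
Integrate the LHS by parts once:
  ∫_0^3 −u'' v dx = −[u'(x) v(x)]_0^3 + ∫_0^3 u'(x) v'(x) dx.
Thus ∫_0^3 u'(x) v'(x) dx = ∫_0^3 f(x) v(x) dx + [u'(x) v(x)]_0^3.
Choose V so that boundary terms are either known or forced to vanish.
u has homogeneous Neumann: u'(0) = u'(3) = 0. So [u' v]_0^3 = 0·v(3) − 0·v(0) = 0 for any v; take V = H^1(0, 3).
Weak formulation: find u (satisfying any essential BC) such that ∫_0^3 u'(x) v'(x) dx = ∫_0^3 f v dx for all v ∈ V (homogeneous Neumann, so boundary terms vanish).
Substituting f(x) = -2*x^2 + x + 9/2, the right-hand side is ∫_0^3 (-2*x^2 + x + 9/2) v dx.
Compatibility check (pure Neumann): taking v ≡ 1 ∈ V gives 0 = ∫_0^3 f dx + (0) − (0), i.e. ∫_0^3 f dx must equal u'(0) − u'(3) = 0. Indeed ∫_0^3 (-2*x^2 + x + 9/2) dx = 0, so the data are compatible. The solution is then unique only up to an additive constant (fix it e.g. by requiring ∫_0^3 u dx = 0).


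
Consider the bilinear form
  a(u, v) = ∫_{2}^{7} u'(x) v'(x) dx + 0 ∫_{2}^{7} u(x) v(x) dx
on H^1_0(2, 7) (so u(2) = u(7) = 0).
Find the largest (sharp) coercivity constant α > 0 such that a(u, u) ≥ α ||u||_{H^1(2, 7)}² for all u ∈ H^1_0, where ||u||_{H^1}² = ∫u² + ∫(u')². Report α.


α = π^2/(π^2 + 25)

Coercivity of a(·,·) on H^1_0(2, 7) means a(u, u) ≥ α ||u||_{H^1}² for every u ∈ H^1_0.
The interval has length L = 5, and Poincaré/coercivity depend only on L. Here a(u, u) = ∫(u')² + (0)·∫u².
Here c = 0, so a(u,u) = ∫(u')² alone. The condition a(u,u) ≥ α||u||_{H^1}² reads (1−α)∫(u')² ≥ (α−c)∫u². Any admissible α is ≤ 1 (rapidly oscillating u have ∫u²/∫(u')² → 0), and α = 1 would force 0 ≥ (1−c)∫u², impossible since c < 1; so 1−α > 0. By the sharp Poincaré inequality on H^1_0 of an interval of length L, ∫(u')² ≥ (π/L)²∫u² with equality for the first sine mode sin(π(x−x₀)/L) (x₀ the left endpoint), so the inequality holds for all u iff (1−α)(π/L)² ≥ α − c, i.e. α ≤ ((π/L)² + c)/((π/L)² + 1) = (1 + c(L/π)²)/(1 + (L/π)²). (Direct route, valid since c ≤ 0: Poincaré gives c∫u² ≥ c(L/π)²∫(u')², so a(u,u) ≥ (1 + c(L/π)²)∫(u')², while ||u||_{H^1}² ≤ (1 + (L/π)²)∫(u')²; dividing yields the same α.) With (π/L)² = π^2/25 and c = 0, the largest admissible constant is α = ((π/L)² + c)/((π/L)² + 1).
Simplifying, α = π^2/(π^2 + 25).


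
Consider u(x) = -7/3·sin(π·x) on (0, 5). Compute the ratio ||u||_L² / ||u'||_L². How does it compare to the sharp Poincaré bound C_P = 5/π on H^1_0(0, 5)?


||u||_L² / ||u'||_L² = 1/π < C_P = 5/π.

u(x) = -7/3·sin(π·x), so u'(x) = -7*π*cos(π*x)/3.
Writing u(x) = A·sin(kπx/L) with A = -7/3 and k = 5, use ∫_0^L sin²(kπx/L) dx = L/2 and ∫_0^L cos²(kπx/L) dx = L/2.
u² = 49/9·sin²(π·x) and (u')² = 49*π^2/9·cos²(π·x), and each of sin², cos² integrates to L/2 = 5/2 over (0, 5).
∫_0^5 u² dx = 245/18, so ||u||_L² = 7*sqrt(10)/6.
∫_0^5 (u')² dx = 245*π^2/18, so ||u'||_L² = 7*sqrt(10)*π/6.
Ratio ||u||_L² / ||u'||_L² = 1/π.
Sharp Poincaré constant on H^1_0(0, 5) is C_P = L/π = 5/π, achieved by sin(π/5·x).
This is the k = 5 harmonic; the ratio L/(kπ) is strictly less than C_P = L/π, consistent with the sharp inequality ||u||_L² ≤ C_P ||u'||_L².


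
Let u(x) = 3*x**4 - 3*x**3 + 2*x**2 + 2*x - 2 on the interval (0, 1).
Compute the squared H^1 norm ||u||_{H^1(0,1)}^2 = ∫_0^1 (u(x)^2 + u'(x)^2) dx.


||u||_{H^1}^2 = 2901/140

The H^1 norm (squared) on an interval (0, L) is
  ||u||_{H^1}^2 = ∫_0^L u(x)^2 dx + ∫_0^L u'(x)^2 dx.
Compute u'(x) = 12*x**3 - 9*x**2 + 4*x + 2.
Then u(x)^2 = 9*x**8 - 18*x**7 + 21*x**6 - 20*x**4 + 20*x**3 - 4*x**2 - 8*x + 4 and u'(x)^2 = 144*x**6 - 216*x**5 + 177*x**4 - 24*x**3 - 20*x**2 + 16*x + 4.
Integrate each monomial from 0 to 1 using ∫_0^1 c·x^n dx = c·1^(n+1)/(n+1):
  ∫_0^1 u(x)^2 dx = ∫_0^1 (9*x^8 - 18*x^7 + 21*x^6 - 20*x^4 + 20*x^3 - 4*x^2 - 8*x + 4) dx. Term by term:
    ∫_0^1 9*x^8 dx = 1;  ∫_0^1 -18*x^7 dx = -9/4;  ∫_0^1 21*x^6 dx = 3;
    ∫_0^1 -20*x^4 dx = -4;  ∫_0^1 20*x^3 dx = 5;  ∫_0^1 -4*x^2 dx = -4/3;
    ∫_0^1 -8*x dx = -4;  ∫_0^1 4 dx = 4.
  Sum: 1 − 9/4 + 3 − 4 + 5 − 4/3 − 4 + 4 = 17/12.
  ∫_0^1 u'(x)^2 dx = ∫_0^1 (144*x^6 - 216*x^5 + 177*x^4 - 24*x^3 - 20*x^2 + 16*x + 4) dx. Term by term:
    ∫_0^1 144*x^6 dx = 144/7;  ∫_0^1 -216*x^5 dx = -36;  ∫_0^1 177*x^4 dx = 177/5;
    ∫_0^1 -24*x^3 dx = -6;  ∫_0^1 -20*x^2 dx = -20/3;  ∫_0^1 16*x dx = 8;
    ∫_0^1 4 dx = 4.
  Sum: 144/7 − 36 + 177/5 − 6 − 20/3 + 8 + 4 = 2027/105.
Adding: ||u||_{H^1}^2 = 17/12 + 2027/105 = 2901/140.


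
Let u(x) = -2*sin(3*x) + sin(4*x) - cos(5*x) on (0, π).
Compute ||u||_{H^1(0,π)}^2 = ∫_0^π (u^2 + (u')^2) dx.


||u||_{H^1(0,π)}^2 = 416/9 + 83*π/2

u'(x) = 5*sin(5*x) - 6*cos(3*x) + 4*cos(4*x).
Expand u² and (u')² and integrate term by term on (0, π), using: for integers n ≥ 1, ∫_0^π sin²(nx) dx = ∫_0^π cos²(nx) dx = π/2; for n ≠ n', ∫_0^π sin(nx)sin(n'x) dx = ∫_0^π cos(nx)cos(n'x) dx = 0; and by product-to-sum, ∫_0^π sin(nx)cos(n'x) dx = ½∫_0^π [sin((n+n')x) + sin((n−n')x)] dx, which is 0 when n+n' is even and 2n/(n²−n'²) when n+n' is odd (it need not vanish on (0, π)).
  u² squared terms: (-1)²·∫cos(5x)² dx = 1·π/2 = π/2;  (-2)²·∫sin(3x)² dx = 4·π/2 = 2*π;  (1)²·∫sin(4x)² dx = 1·π/2 = π/2.
  u² cross terms: 2·(-1)·(-2)·∫cos(5x)·sin(3x) dx = 4·(0) = 0;  2·(-1)·(1)·∫cos(5x)·sin(4x) dx = -2·(-8/9) = 16/9;  2·(-2)·(1)·∫sin(3x)·sin(4x) dx = -4·(0) = 0.
  So ∫_0^π u² dx = π/2 + 2*π + π/2 + 0 + 16/9 + 0 = 16/9 + 3*π.
  (u')² squared terms: (-6)²·∫cos(3x)² dx = 36·π/2 = 18*π;  (4)²·∫cos(4x)² dx = 16·π/2 = 8*π;  (5)²·∫sin(5x)² dx = 25·π/2 = 25*π/2.
  (u')² cross terms: 2·(-6)·(4)·∫cos(3x)·cos(4x) dx = -48·(0) = 0;  2·(-6)·(5)·∫cos(3x)·sin(5x) dx = -60·(0) = 0;  2·(4)·(5)·∫cos(4x)·sin(5x) dx = 40·(10/9) = 400/9.
  So ∫_0^π (u')² dx = 18*π + 8*π + 25*π/2 + 0 + 0 + 400/9 = 400/9 + 77*π/2.
||u||_{H^1}^2 = (16/9 + 3*π) + (400/9 + 77*π/2) = 416/9 + 83*π/2.


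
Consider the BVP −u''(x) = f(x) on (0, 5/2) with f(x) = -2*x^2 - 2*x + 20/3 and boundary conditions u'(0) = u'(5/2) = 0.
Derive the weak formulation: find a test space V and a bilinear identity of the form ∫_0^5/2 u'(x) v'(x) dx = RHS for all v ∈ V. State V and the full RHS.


V = H^1(0, 5/2) (no boundary constraint on v; u is determined up to an additive constant); weak form: ∫_0^5/2 u'v' dx = ∫_0^5/2 (-2*x^2 - 2*x + 20/3) v dx for all v ∈ V.

Multiply both sides by a test function v and integrate from 0 to 5/2:
  ∫_0^5/2 −u''(x) v(x) dx = ∫_0^5/2 f(x) v(x) dx.
Integrate the LHS by parts once:
  ∫_0^5/2 −u'' v dx = −[u'(x) v(x)]_0^5/2 + ∫_0^5/2 u'(x) v'(x) dx.
Thus ∫_0^5/2 u'(x) v'(x) dx = ∫_0^5/2 f(x) v(x) dx + [u'(x) v(x)]_0^5/2.
Choose V so that boundary terms are either known or forced to vanish.
u has homogeneous Neumann: u'(0) = u'(5/2) = 0. So [u' v]_0^5/2 = 0·v(5/2) − 0·v(0) = 0 for any v; take V = H^1(0, 5/2).
Weak formulation: find u (satisfying any essential BC) such that ∫_0^5/2 u'(x) v'(x) dx = ∫_0^5/2 f v dx for all v ∈ V (homogeneous Neumann, so boundary terms vanish).
Substituting f(x) = -2*x^2 - 2*x + 20/3, the right-hand side is ∫_0^5/2 (-2*x^2 - 2*x + 20/3) v dx.
Compatibility check (pure Neumann): taking v ≡ 1 ∈ V gives 0 = ∫_0^5/2 f dx + (0) − (0), i.e. ∫_0^5/2 f dx must equal u'(0) − u'(5/2) = 0. Indeed ∫_0^5/2 (-2*x^2 - 2*x + 20/3) dx = 0, so the data are compatible. The solution is then unique only up to an additive constant (fix it e.g. by requiring ∫_0^5/2 u dx = 0).


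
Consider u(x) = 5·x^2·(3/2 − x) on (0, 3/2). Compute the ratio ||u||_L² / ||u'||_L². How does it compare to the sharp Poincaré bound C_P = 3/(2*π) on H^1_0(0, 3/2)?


||u||_L² / ||u'||_L² = 3*sqrt(14)/28 < C_P = 3/(2*π).

u(x) = 5·x^2·(3/2 − x), so u'(x) = 15*x*(1 - x).
u(x) = 5·x^2·(3/2 − x) vanishes at x = 0 and x = 3/2, so u ∈ H^1_0(0, 3/2). Differentiate via the product rule and integrate the resulting polynomials term by term.
  ∫_0^3/2 u² dx = ∫_0^3/2 (25*x^6 - 75*x^5 + 225*x^4/4) dx. Term by term:
    ∫_0^3/2 25*x^6 dx = 54675/896;  ∫_0^3/2 -75*x^5 dx = -18225/128;  ∫_0^3/2 225*x^4/4 dx = 10935/128.
  Sum: 54675/896 − 18225/128 + 10935/128 = 3645/896.
  ∫_0^3/2 (u')² dx = ∫_0^3/2 (225*x^4 - 450*x^3 + 225*x^2) dx. Term by term:
    ∫_0^3/2 225*x^4 dx = 10935/32;  ∫_0^3/2 -450*x^3 dx = -18225/32;  ∫_0^3/2 225*x^2 dx = 2025/8.
  Sum: 10935/32 − 18225/32 + 2025/8 = 405/16.
∫_0^3/2 u² dx = 3645/896, so ||u||_L² = 27*sqrt(70)/112.
∫_0^3/2 (u')² dx = 405/16, so ||u'||_L² = 9*sqrt(5)/4.
Ratio ||u||_L² / ||u'||_L² = 3*sqrt(14)/28.
Sharp Poincaré constant on H^1_0(0, 3/2) is C_P = L/π = 3/(2*π), achieved by sin(2*π/3·x).
A polynomial bump cannot attain the sharp Poincaré constant (only the first sine eigenfunction does), so the ratio is strictly less than C_P, consistent with ||u||_L² ≤ C_P ||u'||_L².


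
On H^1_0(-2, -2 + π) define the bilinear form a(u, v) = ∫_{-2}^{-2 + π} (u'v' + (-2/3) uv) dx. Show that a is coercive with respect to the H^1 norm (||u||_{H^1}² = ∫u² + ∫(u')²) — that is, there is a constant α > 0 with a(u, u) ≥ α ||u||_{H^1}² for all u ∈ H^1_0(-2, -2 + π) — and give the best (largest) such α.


α = 1/6

Coercivity of a(·,·) on H^1_0(-2, -2 + π) means a(u, u) ≥ α ||u||_{H^1}² for every u ∈ H^1_0.
The interval has length L = π, and Poincaré/coercivity depend only on L. Here a(u, u) = ∫(u')² + (-2/3)·∫u².
Here c = -2/3 < 0 with |c| < (π/L)² = 1, so coercivity still holds. The condition a(u,u) ≥ α||u||_{H^1}² reads (1−α)∫(u')² ≥ (α−c)∫u². Any admissible α is ≤ 1 (rapidly oscillating u have ∫u²/∫(u')² → 0), and α = 1 would force 0 ≥ (1−c)∫u², impossible since c < 1; so 1−α > 0. By the sharp Poincaré inequality on H^1_0 of an interval of length L, ∫(u')² ≥ (π/L)²∫u² with equality for the first sine mode sin(π(x−x₀)/L) (x₀ the left endpoint), so the inequality holds for all u iff (1−α)(π/L)² ≥ α − c, i.e. α ≤ ((π/L)² + c)/((π/L)² + 1) = (1 + c(L/π)²)/(1 + (L/π)²). (Direct route, valid since c ≤ 0: Poincaré gives c∫u² ≥ c(L/π)²∫(u')², so a(u,u) ≥ (1 + c(L/π)²)∫(u')², while ||u||_{H^1}² ≤ (1 + (L/π)²)∫(u')²; dividing yields the same α.) With (π/L)² = 1 and c = -2/3, the largest admissible constant is α = ((π/L)² + c)/((π/L)² + 1).
Simplifying, α = 1/6.
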